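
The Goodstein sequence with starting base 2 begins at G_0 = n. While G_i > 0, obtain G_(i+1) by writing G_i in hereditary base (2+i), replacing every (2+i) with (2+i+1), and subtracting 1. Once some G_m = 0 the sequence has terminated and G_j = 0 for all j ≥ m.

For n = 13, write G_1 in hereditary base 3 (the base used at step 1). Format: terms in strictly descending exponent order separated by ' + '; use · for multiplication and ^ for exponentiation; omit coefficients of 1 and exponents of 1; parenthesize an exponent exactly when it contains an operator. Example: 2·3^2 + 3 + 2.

3^(3 + 1) + 3^3

13 —HB2→ 2^(2 + 1) + 2^2 + 1 —bump→ 3^(3 + 1) + 3^3 + 1 = 109 —(−1)→ 108
108 —HB3→ 3^(3 + 1) + 3^3 —bump→ 4^(4 + 1) + 4^4 = 1280 —(−1)→ 1279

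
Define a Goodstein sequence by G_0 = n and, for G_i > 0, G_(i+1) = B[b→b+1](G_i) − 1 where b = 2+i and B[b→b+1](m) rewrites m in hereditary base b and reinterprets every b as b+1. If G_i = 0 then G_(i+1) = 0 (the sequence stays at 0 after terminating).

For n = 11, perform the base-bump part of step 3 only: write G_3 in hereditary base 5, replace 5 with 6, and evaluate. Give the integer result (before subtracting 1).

279938

G_0=11  [base 2] 2^(2 + 1) + 2 + 1  →[2↦3]→  3^(3 + 1) + 3 + 1 = 85  −1 ⇒ G_1=84
G_1=84  [base 3] 3^(3 + 1) + 3  →[3↦4]→  4^(4 + 1) + 4 = 1028  −1 ⇒ G_2=1027
G_2=1027  [base 4] 4^(4 + 1) + 3  →[4↦5]→  5^(5 + 1) + 3 = 15628  −1 ⇒ G_3=15627
G_3=15627  [base 5] 5^(5 + 1) + 2  →[5↦6]→  6^(6 + 1) + 2 = 279938  −1 ⇒ G_4=279937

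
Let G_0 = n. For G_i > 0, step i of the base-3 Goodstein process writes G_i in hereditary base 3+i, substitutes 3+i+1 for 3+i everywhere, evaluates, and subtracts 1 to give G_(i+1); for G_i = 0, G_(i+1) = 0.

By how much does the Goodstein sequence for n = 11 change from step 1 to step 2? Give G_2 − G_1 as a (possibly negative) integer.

8

11 —HB3→ 3^2 + 2 —bump→ 4^2 + 2 = 18 —(−1)→ 17
17 —HB4→ 4^2 + 1 —bump→ 5^2 + 1 = 26 —(−1)→ 25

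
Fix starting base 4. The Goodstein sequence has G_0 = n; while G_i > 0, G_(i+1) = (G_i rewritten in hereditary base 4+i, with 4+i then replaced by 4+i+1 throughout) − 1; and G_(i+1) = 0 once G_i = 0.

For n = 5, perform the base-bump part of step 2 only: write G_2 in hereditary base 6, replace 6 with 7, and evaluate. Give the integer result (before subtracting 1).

5

[0] 5 ≡ 4 + 1 (base 4). Lift 5: 6. −1: 5.
[1] 5 ≡ 5 (base 5). Lift 6: 6. −1: 5.
[2] 5 ≡ 5 (base 6). Lift 7: 5. −1: 4.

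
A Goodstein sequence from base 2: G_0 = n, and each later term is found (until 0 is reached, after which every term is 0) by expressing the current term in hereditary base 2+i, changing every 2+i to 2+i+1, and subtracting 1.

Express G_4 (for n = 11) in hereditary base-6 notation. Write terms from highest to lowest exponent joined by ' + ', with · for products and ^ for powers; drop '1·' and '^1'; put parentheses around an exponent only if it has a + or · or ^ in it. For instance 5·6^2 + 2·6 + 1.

[0] 11 ≡ 2^(2 + 1) + 2 + 1 (base 2). Lift 3: 85. −1: 84.
[1] 84 ≡ 3^(3 + 1) + 3 (base 3). Lift 4: 1028. −1: 1027.
[2] 1027 ≡ 4^(4 + 1) + 3 (base 4). Lift 5: 15628. −1: 15627.
[3] 15627 ≡ 5^(5 + 1) + 2 (base 5). Lift 6: 279938. −1: 279937.
[4] 279937 ≡ 6^(6 + 1) + 1 (base 6). Lift 7: 5764802. −1: 5764801.

6^(6 + 1) + 1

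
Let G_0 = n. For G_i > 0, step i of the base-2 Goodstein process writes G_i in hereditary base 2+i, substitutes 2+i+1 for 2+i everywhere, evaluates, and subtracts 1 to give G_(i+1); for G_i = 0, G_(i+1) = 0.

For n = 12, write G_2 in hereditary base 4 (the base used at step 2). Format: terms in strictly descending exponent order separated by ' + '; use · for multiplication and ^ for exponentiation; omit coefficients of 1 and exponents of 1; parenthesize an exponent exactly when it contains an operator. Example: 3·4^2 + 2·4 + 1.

step 0: 12 = 2^(2 + 1) + 2^2; sub 3 for 2: 3^(3 + 1) + 3^3; = 108; G_1 = 108−1 = 107
step 1: 107 = 3^(3 + 1) + 2·3^2 + 2·3 + 2; sub 4 for 3: 4^(4 + 1) + 2·4^2 + 2·4 + 2; = 1066; G_2 = 1066−1 = 1065
step 2: 1065 = 4^(4 + 1) + 2·4^2 + 2·4 + 1; sub 5 for 4: 5^(5 + 1) + 2·5^2 + 2·5 + 1; = 15686; G_3 = 15686−1 = 15685

4^(4 + 1) + 2·4^2 + 2·4 + 1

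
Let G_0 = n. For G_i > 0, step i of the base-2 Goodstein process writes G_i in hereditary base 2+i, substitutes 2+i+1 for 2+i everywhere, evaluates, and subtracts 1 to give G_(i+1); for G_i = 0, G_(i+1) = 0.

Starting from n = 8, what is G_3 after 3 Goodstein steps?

i=0: 8 = 2^(2 + 1) (b=2); 2→3: 3^(3 + 1) = 81; 81−1 = 80
i=1: 80 = 2·3^3 + 2·3^2 + 2·3 + 2 (b=3); 3→4: 2·4^4 + 2·4^2 + 2·4 + 2 = 554; 554−1 = 553
i=2: 553 = 2·4^4 + 2·4^2 + 2·4 + 1 (b=4); 4→5: 2·5^5 + 2·5^2 + 2·5 + 1 = 6311; 6311−1 = 6310
i=3: 6310 = 2·5^5 + 2·5^2 + 2·5 (b=5); 5→6: 2·6^6 + 2·6^2 + 2·6 = 93396; 93396−1 = 93395

6310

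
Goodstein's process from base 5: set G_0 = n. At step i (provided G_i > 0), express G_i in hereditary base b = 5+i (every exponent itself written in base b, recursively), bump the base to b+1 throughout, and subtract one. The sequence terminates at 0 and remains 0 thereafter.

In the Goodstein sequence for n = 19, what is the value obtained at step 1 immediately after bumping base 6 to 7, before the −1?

24

step 0: 19 = 3·5 + 4; sub 6 for 5: 3·6 + 4; = 22; G_1 = 22−1 = 21
step 1: 21 = 3·6 + 3; sub 7 for 6: 3·7 + 3; = 24; G_2 = 24−1 = 23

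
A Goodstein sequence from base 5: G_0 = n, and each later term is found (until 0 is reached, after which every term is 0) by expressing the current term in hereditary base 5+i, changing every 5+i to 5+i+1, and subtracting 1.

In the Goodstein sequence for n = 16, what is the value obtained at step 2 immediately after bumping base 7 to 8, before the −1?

22

16 —HB5→ 3·5 + 1 —bump→ 3·6 + 1 = 19 —(−1)→ 18
18 —HB6→ 3·6 —bump→ 3·7 = 21 —(−1)→ 20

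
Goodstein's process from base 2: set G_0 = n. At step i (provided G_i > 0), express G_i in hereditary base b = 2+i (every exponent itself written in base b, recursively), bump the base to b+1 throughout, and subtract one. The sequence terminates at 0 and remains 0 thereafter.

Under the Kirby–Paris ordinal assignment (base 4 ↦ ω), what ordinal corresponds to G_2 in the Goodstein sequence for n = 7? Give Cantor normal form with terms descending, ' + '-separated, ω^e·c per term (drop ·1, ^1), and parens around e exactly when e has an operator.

base 2: 7 = 2^2 + 2 + 1; at 3: 3^3 + 3 + 1 = 31; next = 30
base 3: 30 = 3^3 + 3; at 4: 4^4 + 4 = 260; next = 259
base 4: 259 = 4^4 + 3; at 5: 5^5 + 3 = 3128; next = 3127

ω^ω + 3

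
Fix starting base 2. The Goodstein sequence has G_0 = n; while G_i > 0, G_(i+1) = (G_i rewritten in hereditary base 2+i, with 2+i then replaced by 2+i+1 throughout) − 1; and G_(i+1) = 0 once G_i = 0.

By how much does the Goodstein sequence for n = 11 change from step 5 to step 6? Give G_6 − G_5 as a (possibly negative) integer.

128452926

[0] 11 ≡ 2^(2 + 1) + 2 + 1 (base 2). Lift 3: 85. −1: 84.
[1] 84 ≡ 3^(3 + 1) + 3 (base 3). Lift 4: 1028. −1: 1027.
[2] 1027 ≡ 4^(4 + 1) + 3 (base 4). Lift 5: 15628. −1: 15627.
[3] 15627 ≡ 5^(5 + 1) + 2 (base 5). Lift 6: 279938. −1: 279937.
[4] 279937 ≡ 6^(6 + 1) + 1 (base 6). Lift 7: 5764802. −1: 5764801.
[5] 5764801 ≡ 7^(7 + 1) (base 7). Lift 8: 134217728. −1: 134217727.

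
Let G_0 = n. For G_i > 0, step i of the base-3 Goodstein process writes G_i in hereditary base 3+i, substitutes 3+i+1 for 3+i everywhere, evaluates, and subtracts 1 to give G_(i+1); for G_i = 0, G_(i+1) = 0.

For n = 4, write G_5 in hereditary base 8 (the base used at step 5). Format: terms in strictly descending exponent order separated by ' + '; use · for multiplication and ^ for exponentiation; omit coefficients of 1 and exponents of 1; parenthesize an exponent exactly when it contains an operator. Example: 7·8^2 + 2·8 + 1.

1

(0) 4|_3 = 3 + 1 ↦ 4 + 1|_4 = 5 ⇒ 4
(1) 4|_4 = 4 ↦ 5|_5 = 5 ⇒ 4
(2) 4|_5 = 4 ↦ 4|_6 = 4 ⇒ 3
(3) 3|_6 = 3 ↦ 3|_7 = 3 ⇒ 2
(4) 2|_7 = 2 ↦ 2|_8 = 2 ⇒ 1
(5) 1|_8 = 1 ↦ 1|_9 = 1 ⇒ 0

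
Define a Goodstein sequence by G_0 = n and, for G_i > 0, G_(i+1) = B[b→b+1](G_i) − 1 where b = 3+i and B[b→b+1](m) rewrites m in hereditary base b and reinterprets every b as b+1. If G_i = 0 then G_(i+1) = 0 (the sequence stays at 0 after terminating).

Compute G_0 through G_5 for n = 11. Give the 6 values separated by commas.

11, 17, 25, 35, 39, 43

G_0 = 11. HB_3(11) = 3^2 + 2. Bump = 18. G_1 = 17.
G_1 = 17. HB_4(17) = 4^2 + 1. Bump = 26. G_2 = 25.
G_2 = 25. HB_5(25) = 5^2. Bump = 36. G_3 = 35.
G_3 = 35. HB_6(35) = 5·6 + 5. Bump = 40. G_4 = 39.
G_4 = 39. HB_7(39) = 5·7 + 4. Bump = 44. G_5 = 43.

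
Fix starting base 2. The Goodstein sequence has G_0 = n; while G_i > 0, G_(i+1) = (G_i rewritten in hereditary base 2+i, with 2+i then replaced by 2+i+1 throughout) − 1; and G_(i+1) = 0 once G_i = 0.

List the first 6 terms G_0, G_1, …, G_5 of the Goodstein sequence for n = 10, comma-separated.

G_0=10  [base 2] 2^(2 + 1) + 2  →[2↦3]→  3^(3 + 1) + 3 = 84  −1 ⇒ G_1=83
G_1=83  [base 3] 3^(3 + 1) + 2  →[3↦4]→  4^(4 + 1) + 2 = 1026  −1 ⇒ G_2=1025
G_2=1025  [base 4] 4^(4 + 1) + 1  →[4↦5]→  5^(5 + 1) + 1 = 15626  −1 ⇒ G_3=15625
G_3=15625  [base 5] 5^(5 + 1)  →[5↦6]→  6^(6 + 1) = 279936  −1 ⇒ G_4=279935
G_4=279935  [base 6] 5·6^6 + 5·6^5 + 5·6^4 + 5·6^3 + 5·6^2 + 5·6 + 5  →[6↦7]→  5·7^7 + 5·7^5 + 5·7^4 + 5·7^3 + 5·7^2 + 5·7 + 5 = 4215755  −1 ⇒ G_5=4215754

10, 83, 1025, 15625, 279935, 4215754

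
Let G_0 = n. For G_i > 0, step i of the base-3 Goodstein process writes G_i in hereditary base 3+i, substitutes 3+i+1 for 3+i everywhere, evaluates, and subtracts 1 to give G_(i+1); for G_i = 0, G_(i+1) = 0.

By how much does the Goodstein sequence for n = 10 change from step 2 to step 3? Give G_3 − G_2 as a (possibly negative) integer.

3

(0) 10|_3 = 3^2 + 1 ↦ 4^2 + 1|_4 = 17 ⇒ 16
(1) 16|_4 = 4^2 ↦ 5^2|_5 = 25 ⇒ 24
(2) 24|_5 = 4·5 + 4 ↦ 4·6 + 4|_6 = 28 ⇒ 27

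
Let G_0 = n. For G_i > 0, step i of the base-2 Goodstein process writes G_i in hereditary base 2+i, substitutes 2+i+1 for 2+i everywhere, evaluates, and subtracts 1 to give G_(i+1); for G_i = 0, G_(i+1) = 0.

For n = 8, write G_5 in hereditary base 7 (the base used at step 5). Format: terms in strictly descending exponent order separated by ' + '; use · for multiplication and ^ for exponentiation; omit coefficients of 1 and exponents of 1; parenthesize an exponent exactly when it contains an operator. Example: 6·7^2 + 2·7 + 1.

i=0: 8 = 2^(2 + 1) (b=2); 2→3: 3^(3 + 1) = 81; 81−1 = 80
i=1: 80 = 2·3^3 + 2·3^2 + 2·3 + 2 (b=3); 3→4: 2·4^4 + 2·4^2 + 2·4 + 2 = 554; 554−1 = 553
i=2: 553 = 2·4^4 + 2·4^2 + 2·4 + 1 (b=4); 4→5: 2·5^5 + 2·5^2 + 2·5 + 1 = 6311; 6311−1 = 6310
i=3: 6310 = 2·5^5 + 2·5^2 + 2·5 (b=5); 5→6: 2·6^6 + 2·6^2 + 2·6 = 93396; 93396−1 = 93395
i=4: 93395 = 2·6^6 + 2·6^2 + 6 + 5 (b=6); 6→7: 2·7^7 + 2·7^2 + 7 + 5 = 1647196; 1647196−1 = 1647195
i=5: 1647195 = 2·7^7 + 2·7^2 + 7 + 4 (b=7); 7→8: 2·8^8 + 2·8^2 + 8 + 4 = 33554572; 33554572−1 = 33554571

2·7^7 + 2·7^2 + 7 + 4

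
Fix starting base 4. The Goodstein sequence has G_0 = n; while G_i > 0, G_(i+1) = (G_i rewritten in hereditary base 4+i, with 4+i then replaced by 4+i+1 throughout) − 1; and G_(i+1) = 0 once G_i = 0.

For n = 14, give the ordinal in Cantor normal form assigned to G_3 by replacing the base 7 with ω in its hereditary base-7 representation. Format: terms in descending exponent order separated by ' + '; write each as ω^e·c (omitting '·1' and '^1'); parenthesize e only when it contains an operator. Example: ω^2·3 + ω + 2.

G_0=14  [base 4] 3·4 + 2  →[4↦5]→  3·5 + 2 = 17  −1 ⇒ G_1=16
G_1=16  [base 5] 3·5 + 1  →[5↦6]→  3·6 + 1 = 19  −1 ⇒ G_2=18
G_2=18  [base 6] 3·6  →[6↦7]→  3·7 = 21  −1 ⇒ G_3=20
G_3=20  [base 7] 2·7 + 6  →[7↦8]→  2·8 + 6 = 22  −1 ⇒ G_4=21

ω·2 + 6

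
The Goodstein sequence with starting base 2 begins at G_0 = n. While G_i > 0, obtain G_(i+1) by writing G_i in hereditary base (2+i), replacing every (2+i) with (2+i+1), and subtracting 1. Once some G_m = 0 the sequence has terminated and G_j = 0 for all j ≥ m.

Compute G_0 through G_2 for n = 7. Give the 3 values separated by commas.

base 2: 7 = 2^2 + 2 + 1; at 3: 3^3 + 3 + 1 = 31; next = 30
base 3: 30 = 3^3 + 3; at 4: 4^4 + 4 = 260; next = 259

7, 30, 259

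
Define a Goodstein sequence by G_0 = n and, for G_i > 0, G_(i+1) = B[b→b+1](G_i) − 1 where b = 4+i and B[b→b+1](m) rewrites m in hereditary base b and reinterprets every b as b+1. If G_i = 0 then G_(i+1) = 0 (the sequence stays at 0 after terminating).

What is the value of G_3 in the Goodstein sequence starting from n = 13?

[0] 13 ≡ 3·4 + 1 (base 4). Lift 5: 16. −1: 15.
[1] 15 ≡ 3·5 (base 5). Lift 6: 18. −1: 17.
[2] 17 ≡ 2·6 + 5 (base 6). Lift 7: 19. −1: 18.
[3] 18 ≡ 2·7 + 4 (base 7). Lift 8: 20. −1: 19.

18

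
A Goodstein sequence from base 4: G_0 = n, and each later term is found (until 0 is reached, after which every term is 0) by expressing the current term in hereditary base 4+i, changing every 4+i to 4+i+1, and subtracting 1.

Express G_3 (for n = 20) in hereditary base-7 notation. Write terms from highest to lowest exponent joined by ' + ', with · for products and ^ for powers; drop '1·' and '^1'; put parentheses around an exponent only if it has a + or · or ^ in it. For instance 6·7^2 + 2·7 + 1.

7^2 + 2

step 0: 20 = 4^2 + 4; sub 5 for 4: 5^2 + 5; = 30; G_1 = 30−1 = 29
step 1: 29 = 5^2 + 4; sub 6 for 5: 6^2 + 4; = 40; G_2 = 40−1 = 39
step 2: 39 = 6^2 + 3; sub 7 for 6: 7^2 + 3; = 52; G_3 = 52−1 = 51
step 3: 51 = 7^2 + 2; sub 8 for 7: 8^2 + 2; = 66; G_4 = 66−1 = 65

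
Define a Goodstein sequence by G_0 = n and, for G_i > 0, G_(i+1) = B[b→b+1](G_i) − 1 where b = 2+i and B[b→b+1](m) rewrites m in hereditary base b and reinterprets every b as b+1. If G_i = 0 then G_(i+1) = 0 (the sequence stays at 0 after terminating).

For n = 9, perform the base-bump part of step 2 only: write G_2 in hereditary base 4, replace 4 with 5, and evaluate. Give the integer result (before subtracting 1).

G_0 = 9. HB_2(9) = 2^(2 + 1) + 1. Bump = 82. G_1 = 81.
G_1 = 81. HB_3(81) = 3^(3 + 1). Bump = 1024. G_2 = 1023.
G_2 = 1023. HB_4(1023) = 3·4^4 + 3·4^3 + 3·4^2 + 3·4 + 3. Bump = 9843. G_3 = 9842.

9843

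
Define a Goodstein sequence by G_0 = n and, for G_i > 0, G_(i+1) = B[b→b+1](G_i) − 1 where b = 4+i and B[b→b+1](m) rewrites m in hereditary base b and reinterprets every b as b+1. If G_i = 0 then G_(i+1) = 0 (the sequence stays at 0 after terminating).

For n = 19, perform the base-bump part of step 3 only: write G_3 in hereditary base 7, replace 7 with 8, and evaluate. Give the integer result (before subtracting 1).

G_0=19  [base 4] 4^2 + 3  →[4↦5]→  5^2 + 3 = 28  −1 ⇒ G_1=27
G_1=27  [base 5] 5^2 + 2  →[5↦6]→  6^2 + 2 = 38  −1 ⇒ G_2=37
G_2=37  [base 6] 6^2 + 1  →[6↦7]→  7^2 + 1 = 50  −1 ⇒ G_3=49
G_3=49  [base 7] 7^2  →[7↦8]→  8^2 = 64  −1 ⇒ G_4=63

64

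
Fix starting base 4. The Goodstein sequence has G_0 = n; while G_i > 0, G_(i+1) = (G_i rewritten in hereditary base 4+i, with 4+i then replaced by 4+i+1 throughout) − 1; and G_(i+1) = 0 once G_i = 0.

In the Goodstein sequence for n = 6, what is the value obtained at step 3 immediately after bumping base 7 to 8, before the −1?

i=0: 6 = 4 + 2 (b=4); 4→5: 5 + 2 = 7; 7−1 = 6
i=1: 6 = 5 + 1 (b=5); 5→6: 6 + 1 = 7; 7−1 = 6
i=2: 6 = 6 (b=6); 6→7: 7 = 7; 7−1 = 6
i=3: 6 = 6 (b=7); 7→8: 6 = 6; 6−1 = 5

6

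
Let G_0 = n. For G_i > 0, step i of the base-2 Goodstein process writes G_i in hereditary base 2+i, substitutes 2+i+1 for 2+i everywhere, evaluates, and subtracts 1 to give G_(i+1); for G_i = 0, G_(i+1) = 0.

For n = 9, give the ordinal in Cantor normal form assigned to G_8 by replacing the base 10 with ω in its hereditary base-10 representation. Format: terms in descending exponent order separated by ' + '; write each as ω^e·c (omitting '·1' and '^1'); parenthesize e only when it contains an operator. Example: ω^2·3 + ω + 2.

[0] 9 ≡ 2^(2 + 1) + 1 (base 2). Lift 3: 82. −1: 81.
[1] 81 ≡ 3^(3 + 1) (base 3). Lift 4: 1024. −1: 1023.
[2] 1023 ≡ 3·4^4 + 3·4^3 + 3·4^2 + 3·4 + 3 (base 4). Lift 5: 9843. −1: 9842.
[3] 9842 ≡ 3·5^5 + 3·5^3 + 3·5^2 + 3·5 + 2 (base 5). Lift 6: 140744. −1: 140743.
[4] 140743 ≡ 3·6^6 + 3·6^3 + 3·6^2 + 3·6 + 1 (base 6). Lift 7: 2471827. −1: 2471826.
[5] 2471826 ≡ 3·7^7 + 3·7^3 + 3·7^2 + 3·7 (base 7). Lift 8: 50333400. −1: 50333399.
[6] 50333399 ≡ 3·8^8 + 3·8^3 + 3·8^2 + 2·8 + 7 (base 8). Lift 9: 1162263922. −1: 1162263921.
[7] 1162263921 ≡ 3·9^9 + 3·9^3 + 3·9^2 + 2·9 + 6 (base 9). Lift 10: 30000003326. −1: 30000003325.
[8] 30000003325 ≡ 3·10^10 + 3·10^3 + 3·10^2 + 2·10 + 5 (base 10). Lift 11: 855935016216. −1: 855935016215.

ω^ω·3 + ω^3·3 + ω^2·3 + ω·2 + 5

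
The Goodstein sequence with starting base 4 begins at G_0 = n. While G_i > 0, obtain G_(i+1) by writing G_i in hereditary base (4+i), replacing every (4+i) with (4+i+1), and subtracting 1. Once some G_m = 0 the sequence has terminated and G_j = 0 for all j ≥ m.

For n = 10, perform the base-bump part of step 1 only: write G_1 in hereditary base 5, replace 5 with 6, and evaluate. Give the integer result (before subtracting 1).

[0] 10 ≡ 2·4 + 2 (base 4). Lift 5: 12. −1: 11.
[1] 11 ≡ 2·5 + 1 (base 5). Lift 6: 13. −1: 12.

13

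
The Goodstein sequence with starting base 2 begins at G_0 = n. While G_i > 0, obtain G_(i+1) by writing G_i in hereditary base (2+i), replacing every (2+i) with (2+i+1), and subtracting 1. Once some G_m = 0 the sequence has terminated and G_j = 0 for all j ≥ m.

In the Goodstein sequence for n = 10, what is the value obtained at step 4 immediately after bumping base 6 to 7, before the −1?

4215755

base 2: 10 = 2^(2 + 1) + 2; at 3: 3^(3 + 1) + 3 = 84; next = 83
base 3: 83 = 3^(3 + 1) + 2; at 4: 4^(4 + 1) + 2 = 1026; next = 1025
base 4: 1025 = 4^(4 + 1) + 1; at 5: 5^(5 + 1) + 1 = 15626; next = 15625
base 5: 15625 = 5^(5 + 1); at 6: 6^(6 + 1) = 279936; next = 279935
base 6: 279935 = 5·6^6 + 5·6^5 + 5·6^4 + 5·6^3 + 5·6^2 + 5·6 + 5; at 7: 5·7^7 + 5·7^5 + 5·7^4 + 5·7^3 + 5·7^2 + 5·7 + 5 = 4215755; next = 4215754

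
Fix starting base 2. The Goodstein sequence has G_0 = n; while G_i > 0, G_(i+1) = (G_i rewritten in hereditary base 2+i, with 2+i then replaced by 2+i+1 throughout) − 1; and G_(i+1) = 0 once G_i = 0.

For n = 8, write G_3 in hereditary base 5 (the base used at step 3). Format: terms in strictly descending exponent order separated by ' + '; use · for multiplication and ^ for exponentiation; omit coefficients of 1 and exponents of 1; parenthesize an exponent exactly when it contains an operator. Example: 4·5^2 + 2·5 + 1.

2·5^5 + 2·5^2 + 2·5

[0] 8 ≡ 2^(2 + 1) (base 2). Lift 3: 81. −1: 80.
[1] 80 ≡ 2·3^3 + 2·3^2 + 2·3 + 2 (base 3). Lift 4: 554. −1: 553.
[2] 553 ≡ 2·4^4 + 2·4^2 + 2·4 + 1 (base 4). Lift 5: 6311. −1: 6310.
[3] 6310 ≡ 2·5^5 + 2·5^2 + 2·5 (base 5). Lift 6: 93396. −1: 93395.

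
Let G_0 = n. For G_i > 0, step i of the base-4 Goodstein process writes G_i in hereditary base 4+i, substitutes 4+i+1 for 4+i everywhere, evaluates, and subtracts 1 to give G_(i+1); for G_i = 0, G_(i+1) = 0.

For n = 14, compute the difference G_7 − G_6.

[0] 14 ≡ 3·4 + 2 (base 4). Lift 5: 17. −1: 16.
[1] 16 ≡ 3·5 + 1 (base 5). Lift 6: 19. −1: 18.
[2] 18 ≡ 3·6 (base 6). Lift 7: 21. −1: 20.
[3] 20 ≡ 2·7 + 6 (base 7). Lift 8: 22. −1: 21.
[4] 21 ≡ 2·8 + 5 (base 8). Lift 9: 23. −1: 22.
[5] 22 ≡ 2·9 + 4 (base 9). Lift 10: 24. −1: 23.
[6] 23 ≡ 2·10 + 3 (base 10). Lift 11: 25. −1: 24.

1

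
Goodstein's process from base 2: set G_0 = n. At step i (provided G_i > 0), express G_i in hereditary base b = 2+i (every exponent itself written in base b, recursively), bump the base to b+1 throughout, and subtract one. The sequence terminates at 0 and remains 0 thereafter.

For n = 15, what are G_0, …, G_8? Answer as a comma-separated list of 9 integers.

15, 111, 1283, 18752, 326593, 6588344, 150994943, 3524450280, 100077777775

base 2: 15 = 2^(2 + 1) + 2^2 + 2 + 1; at 3: 3^(3 + 1) + 3^3 + 3 + 1 = 112; next = 111
base 3: 111 = 3^(3 + 1) + 3^3 + 3; at 4: 4^(4 + 1) + 4^4 + 4 = 1284; next = 1283
base 4: 1283 = 4^(4 + 1) + 4^4 + 3; at 5: 5^(5 + 1) + 5^5 + 3 = 18753; next = 18752
base 5: 18752 = 5^(5 + 1) + 5^5 + 2; at 6: 6^(6 + 1) + 6^6 + 2 = 326594; next = 326593
base 6: 326593 = 6^(6 + 1) + 6^6 + 1; at 7: 7^(7 + 1) + 7^7 + 1 = 6588345; next = 6588344
base 7: 6588344 = 7^(7 + 1) + 7^7; at 8: 8^(8 + 1) + 8^8 = 150994944; next = 150994943
base 8: 150994943 = 8^(8 + 1) + 7·8^7 + 7·8^6 + 7·8^5 + 7·8^4 + 7·8^3 + 7·8^2 + 7·8 + 7; at 9: 9^(9 + 1) + 7·9^7 + 7·9^6 + 7·9^5 + 7·9^4 + 7·9^3 + 7·9^2 + 7·9 + 7 = 3524450281; next = 3524450280
base 9: 3524450280 = 9^(9 + 1) + 7·9^7 + 7·9^6 + 7·9^5 + 7·9^4 + 7·9^3 + 7·9^2 + 7·9 + 6; at 10: 10^(10 + 1) + 7·10^7 + 7·10^6 + 7·10^5 + 7·10^4 + 7·10^3 + 7·10^2 + 7·10 + 6 = 100077777776; next = 100077777775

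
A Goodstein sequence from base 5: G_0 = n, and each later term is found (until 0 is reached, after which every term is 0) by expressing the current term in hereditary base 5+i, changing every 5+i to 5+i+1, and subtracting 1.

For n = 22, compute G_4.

base 5: 22 = 4·5 + 2; at 6: 4·6 + 2 = 26; next = 25
base 6: 25 = 4·6 + 1; at 7: 4·7 + 1 = 29; next = 28
base 7: 28 = 4·7; at 8: 4·8 = 32; next = 31
base 8: 31 = 3·8 + 7; at 9: 3·9 + 7 = 34; next = 33
base 9: 33 = 3·9 + 6; at 10: 3·10 + 6 = 36; next = 35

33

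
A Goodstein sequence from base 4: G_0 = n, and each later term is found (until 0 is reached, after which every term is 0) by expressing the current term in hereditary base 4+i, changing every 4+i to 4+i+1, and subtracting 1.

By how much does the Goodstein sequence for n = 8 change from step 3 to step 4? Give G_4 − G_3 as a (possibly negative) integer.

8 —HB4→ 2·4 —bump→ 2·5 = 10 —(−1)→ 9
9 —HB5→ 5 + 4 —bump→ 6 + 4 = 10 —(−1)→ 9
9 —HB6→ 6 + 3 —bump→ 7 + 3 = 10 —(−1)→ 9
9 —HB7→ 7 + 2 —bump→ 8 + 2 = 10 —(−1)→ 9

0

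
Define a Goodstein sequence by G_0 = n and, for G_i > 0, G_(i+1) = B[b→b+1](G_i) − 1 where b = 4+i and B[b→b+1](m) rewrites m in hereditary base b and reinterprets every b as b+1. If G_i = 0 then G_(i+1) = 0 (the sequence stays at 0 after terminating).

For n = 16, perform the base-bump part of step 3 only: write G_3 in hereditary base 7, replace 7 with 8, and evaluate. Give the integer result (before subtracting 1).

34

G_0 = 16. HB_4(16) = 4^2. Bump = 25. G_1 = 24.
G_1 = 24. HB_5(24) = 4·5 + 4. Bump = 28. G_2 = 27.
G_2 = 27. HB_6(27) = 4·6 + 3. Bump = 31. G_3 = 30.
G_3 = 30. HB_7(30) = 4·7 + 2. Bump = 34. G_4 = 33.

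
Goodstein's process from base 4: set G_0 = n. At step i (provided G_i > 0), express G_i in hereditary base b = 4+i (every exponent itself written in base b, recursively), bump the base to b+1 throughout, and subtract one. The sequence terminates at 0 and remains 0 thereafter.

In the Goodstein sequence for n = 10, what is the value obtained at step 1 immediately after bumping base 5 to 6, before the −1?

10 —HB4→ 2·4 + 2 —bump→ 2·5 + 2 = 12 —(−1)→ 11
11 —HB5→ 2·5 + 1 —bump→ 2·6 + 1 = 13 —(−1)→ 12

13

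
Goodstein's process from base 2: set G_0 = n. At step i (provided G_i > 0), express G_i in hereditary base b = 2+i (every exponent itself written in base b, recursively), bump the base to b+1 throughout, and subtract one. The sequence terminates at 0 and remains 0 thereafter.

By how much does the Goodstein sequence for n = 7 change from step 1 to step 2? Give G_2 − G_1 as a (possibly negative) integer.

229

i=0: 7 = 2^2 + 2 + 1 (b=2); 2→3: 3^3 + 3 + 1 = 31; 31−1 = 30
i=1: 30 = 3^3 + 3 (b=3); 3→4: 4^4 + 4 = 260; 260−1 = 259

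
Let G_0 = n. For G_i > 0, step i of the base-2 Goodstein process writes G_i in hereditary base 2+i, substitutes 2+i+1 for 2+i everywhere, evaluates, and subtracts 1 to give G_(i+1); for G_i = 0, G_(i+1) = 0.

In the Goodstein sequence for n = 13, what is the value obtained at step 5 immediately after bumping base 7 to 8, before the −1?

[0] 13 ≡ 2^(2 + 1) + 2^2 + 1 (base 2). Lift 3: 109. −1: 108.
[1] 108 ≡ 3^(3 + 1) + 3^3 (base 3). Lift 4: 1280. −1: 1279.
[2] 1279 ≡ 4^(4 + 1) + 3·4^3 + 3·4^2 + 3·4 + 3 (base 4). Lift 5: 16093. −1: 16092.
[3] 16092 ≡ 5^(5 + 1) + 3·5^3 + 3·5^2 + 3·5 + 2 (base 5). Lift 6: 280712. −1: 280711.
[4] 280711 ≡ 6^(6 + 1) + 3·6^3 + 3·6^2 + 3·6 + 1 (base 6). Lift 7: 5765999. −1: 5765998.
[5] 5765998 ≡ 7^(7 + 1) + 3·7^3 + 3·7^2 + 3·7 (base 7). Lift 8: 134219480. −1: 134219479.

134219480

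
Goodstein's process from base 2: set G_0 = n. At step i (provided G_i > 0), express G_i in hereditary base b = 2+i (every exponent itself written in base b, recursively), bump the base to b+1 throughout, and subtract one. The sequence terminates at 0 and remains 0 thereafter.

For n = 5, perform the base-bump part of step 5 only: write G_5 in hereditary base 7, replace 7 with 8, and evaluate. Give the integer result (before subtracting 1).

1752

step 0: 5 = 2^2 + 1; sub 3 for 2: 3^3 + 1; = 28; G_1 = 28−1 = 27
step 1: 27 = 3^3; sub 4 for 3: 4^4; = 256; G_2 = 256−1 = 255
step 2: 255 = 3·4^3 + 3·4^2 + 3·4 + 3; sub 5 for 4: 3·5^3 + 3·5^2 + 3·5 + 3; = 468; G_3 = 468−1 = 467
step 3: 467 = 3·5^3 + 3·5^2 + 3·5 + 2; sub 6 for 5: 3·6^3 + 3·6^2 + 3·6 + 2; = 776; G_4 = 776−1 = 775
step 4: 775 = 3·6^3 + 3·6^2 + 3·6 + 1; sub 7 for 6: 3·7^3 + 3·7^2 + 3·7 + 1; = 1198; G_5 = 1198−1 = 1197
step 5: 1197 = 3·7^3 + 3·7^2 + 3·7; sub 8 for 7: 3·8^3 + 3·8^2 + 3·8; = 1752; G_6 = 1752−1 = 1751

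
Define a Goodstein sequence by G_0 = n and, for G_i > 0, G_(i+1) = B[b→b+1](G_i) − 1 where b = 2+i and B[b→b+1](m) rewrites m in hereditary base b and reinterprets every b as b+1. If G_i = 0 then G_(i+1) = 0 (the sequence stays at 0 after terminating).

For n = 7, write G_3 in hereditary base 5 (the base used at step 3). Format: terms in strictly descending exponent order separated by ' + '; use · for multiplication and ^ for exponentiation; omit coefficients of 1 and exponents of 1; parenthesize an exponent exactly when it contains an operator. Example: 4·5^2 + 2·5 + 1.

i=0: 7 = 2^2 + 2 + 1 (b=2); 2→3: 3^3 + 3 + 1 = 31; 31−1 = 30
i=1: 30 = 3^3 + 3 (b=3); 3→4: 4^4 + 4 = 260; 260−1 = 259
i=2: 259 = 4^4 + 3 (b=4); 4→5: 5^5 + 3 = 3128; 3128−1 = 3127
i=3: 3127 = 5^5 + 2 (b=5); 5→6: 6^6 + 2 = 46658; 46658−1 = 46657

5^5 + 2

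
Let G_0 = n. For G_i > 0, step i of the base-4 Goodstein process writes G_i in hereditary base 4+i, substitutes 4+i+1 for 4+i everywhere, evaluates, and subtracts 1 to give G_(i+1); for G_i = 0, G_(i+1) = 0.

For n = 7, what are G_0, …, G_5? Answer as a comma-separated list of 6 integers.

G_0 = 7. HB_4(7) = 4 + 3. Bump = 8. G_1 = 7.
G_1 = 7. HB_5(7) = 5 + 2. Bump = 8. G_2 = 7.
G_2 = 7. HB_6(7) = 6 + 1. Bump = 8. G_3 = 7.
G_3 = 7. HB_7(7) = 7. Bump = 8. G_4 = 7.
G_4 = 7. HB_8(7) = 7. Bump = 7. G_5 = 6.

7, 7, 7, 7, 7, 6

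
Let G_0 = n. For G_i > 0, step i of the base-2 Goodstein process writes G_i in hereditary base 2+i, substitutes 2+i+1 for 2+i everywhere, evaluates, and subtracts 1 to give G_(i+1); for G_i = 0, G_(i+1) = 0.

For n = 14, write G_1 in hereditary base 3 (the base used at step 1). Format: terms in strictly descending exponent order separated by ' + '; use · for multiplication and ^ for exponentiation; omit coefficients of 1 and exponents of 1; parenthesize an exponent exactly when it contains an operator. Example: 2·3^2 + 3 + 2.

step 0: 14 = 2^(2 + 1) + 2^2 + 2; sub 3 for 2: 3^(3 + 1) + 3^3 + 3; = 111; G_1 = 111−1 = 110
step 1: 110 = 3^(3 + 1) + 3^3 + 2; sub 4 for 3: 4^(4 + 1) + 4^4 + 2; = 1282; G_2 = 1282−1 = 1281

3^(3 + 1) + 3^3 + 2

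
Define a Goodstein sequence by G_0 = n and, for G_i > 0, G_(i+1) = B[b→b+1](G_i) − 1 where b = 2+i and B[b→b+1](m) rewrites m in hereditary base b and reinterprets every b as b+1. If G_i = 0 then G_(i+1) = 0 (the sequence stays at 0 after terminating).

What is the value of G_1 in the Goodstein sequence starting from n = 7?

30

7 —HB2→ 2^2 + 2 + 1 —bump→ 3^3 + 3 + 1 = 31 —(−1)→ 30
30 —HB3→ 3^3 + 3 —bump→ 4^4 + 4 = 260 —(−1)→ 259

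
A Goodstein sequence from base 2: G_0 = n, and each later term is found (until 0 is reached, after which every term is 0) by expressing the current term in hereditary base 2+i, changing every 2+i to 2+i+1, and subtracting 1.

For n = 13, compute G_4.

280711

[0] 13 ≡ 2^(2 + 1) + 2^2 + 1 (base 2). Lift 3: 109. −1: 108.
[1] 108 ≡ 3^(3 + 1) + 3^3 (base 3). Lift 4: 1280. −1: 1279.
[2] 1279 ≡ 4^(4 + 1) + 3·4^3 + 3·4^2 + 3·4 + 3 (base 4). Lift 5: 16093. −1: 16092.
[3] 16092 ≡ 5^(5 + 1) + 3·5^3 + 3·5^2 + 3·5 + 2 (base 5). Lift 6: 280712. −1: 280711.
[4] 280711 ≡ 6^(6 + 1) + 3·6^3 + 3·6^2 + 3·6 + 1 (base 6). Lift 7: 5765999. −1: 5765998.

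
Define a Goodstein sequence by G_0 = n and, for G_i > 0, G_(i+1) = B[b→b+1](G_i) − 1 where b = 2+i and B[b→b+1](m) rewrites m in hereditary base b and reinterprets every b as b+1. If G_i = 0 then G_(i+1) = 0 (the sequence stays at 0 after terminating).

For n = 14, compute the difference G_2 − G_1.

1171

14 —HB2→ 2^(2 + 1) + 2^2 + 2 —bump→ 3^(3 + 1) + 3^3 + 3 = 111 —(−1)→ 110
110 —HB3→ 3^(3 + 1) + 3^3 + 2 —bump→ 4^(4 + 1) + 4^4 + 2 = 1282 —(−1)→ 1281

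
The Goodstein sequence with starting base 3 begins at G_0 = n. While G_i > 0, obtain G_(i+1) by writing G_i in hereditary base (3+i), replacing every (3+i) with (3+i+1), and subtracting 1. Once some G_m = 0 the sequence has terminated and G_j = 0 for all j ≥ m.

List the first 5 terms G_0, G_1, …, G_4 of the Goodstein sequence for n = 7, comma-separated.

7, 8, 9, 9, 9

G_0 = 7. HB_3(7) = 2·3 + 1. Bump = 9. G_1 = 8.
G_1 = 8. HB_4(8) = 2·4. Bump = 10. G_2 = 9.
G_2 = 9. HB_5(9) = 5 + 4. Bump = 10. G_3 = 9.
G_3 = 9. HB_6(9) = 6 + 3. Bump = 10. G_4 = 9.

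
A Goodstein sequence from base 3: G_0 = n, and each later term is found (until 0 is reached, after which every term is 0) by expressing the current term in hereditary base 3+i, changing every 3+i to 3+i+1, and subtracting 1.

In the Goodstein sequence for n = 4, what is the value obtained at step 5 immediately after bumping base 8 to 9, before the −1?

1

[0] 4 ≡ 3 + 1 (base 3). Lift 4: 5. −1: 4.
[1] 4 ≡ 4 (base 4). Lift 5: 5. −1: 4.
[2] 4 ≡ 4 (base 5). Lift 6: 4. −1: 3.
[3] 3 ≡ 3 (base 6). Lift 7: 3. −1: 2.
[4] 2 ≡ 2 (base 7). Lift 8: 2. −1: 1.
[5] 1 ≡ 1 (base 8). Lift 9: 1. −1: 0.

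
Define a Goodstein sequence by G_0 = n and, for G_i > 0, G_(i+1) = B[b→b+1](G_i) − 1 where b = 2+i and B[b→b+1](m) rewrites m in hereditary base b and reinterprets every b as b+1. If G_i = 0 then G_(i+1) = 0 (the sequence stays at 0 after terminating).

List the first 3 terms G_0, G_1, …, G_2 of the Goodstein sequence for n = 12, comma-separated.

i=0: 12 = 2^(2 + 1) + 2^2 (b=2); 2→3: 3^(3 + 1) + 3^3 = 108; 108−1 = 107
i=1: 107 = 3^(3 + 1) + 2·3^2 + 2·3 + 2 (b=3); 3→4: 4^(4 + 1) + 2·4^2 + 2·4 + 2 = 1066; 1066−1 = 1065

12, 107, 1065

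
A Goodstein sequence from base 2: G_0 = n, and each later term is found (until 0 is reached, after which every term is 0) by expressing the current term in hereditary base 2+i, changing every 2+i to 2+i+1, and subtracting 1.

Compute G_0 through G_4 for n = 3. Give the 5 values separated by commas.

3, 3, 3, 2, 1

[0] 3 ≡ 2 + 1 (base 2). Lift 3: 4. −1: 3.
[1] 3 ≡ 3 (base 3). Lift 4: 4. −1: 3.
[2] 3 ≡ 3 (base 4). Lift 5: 3. −1: 2.
[3] 2 ≡ 2 (base 5). Lift 6: 2. −1: 1.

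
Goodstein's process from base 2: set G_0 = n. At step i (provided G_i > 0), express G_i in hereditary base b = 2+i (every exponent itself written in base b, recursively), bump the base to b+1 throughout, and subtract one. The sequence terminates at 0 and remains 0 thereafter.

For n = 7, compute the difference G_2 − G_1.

229

G_0 = 7. HB_2(7) = 2^2 + 2 + 1. Bump = 31. G_1 = 30.
G_1 = 30. HB_3(30) = 3^3 + 3. Bump = 260. G_2 = 259.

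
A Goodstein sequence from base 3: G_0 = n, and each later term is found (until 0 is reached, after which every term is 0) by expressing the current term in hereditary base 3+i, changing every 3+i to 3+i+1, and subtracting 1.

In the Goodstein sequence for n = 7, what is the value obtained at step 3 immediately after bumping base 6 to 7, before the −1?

step 0: 7 = 2·3 + 1; sub 4 for 3: 2·4 + 1; = 9; G_1 = 9−1 = 8
step 1: 8 = 2·4; sub 5 for 4: 2·5; = 10; G_2 = 10−1 = 9
step 2: 9 = 5 + 4; sub 6 for 5: 6 + 4; = 10; G_3 = 10−1 = 9
step 3: 9 = 6 + 3; sub 7 for 6: 7 + 3; = 10; G_4 = 10−1 = 9

10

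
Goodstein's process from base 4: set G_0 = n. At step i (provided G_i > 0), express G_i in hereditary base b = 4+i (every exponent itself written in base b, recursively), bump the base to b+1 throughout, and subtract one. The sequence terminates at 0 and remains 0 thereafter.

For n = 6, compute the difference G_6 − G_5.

-1

i=0: 6 = 4 + 2 (b=4); 4→5: 5 + 2 = 7; 7−1 = 6
i=1: 6 = 5 + 1 (b=5); 5→6: 6 + 1 = 7; 7−1 = 6
i=2: 6 = 6 (b=6); 6→7: 7 = 7; 7−1 = 6
i=3: 6 = 6 (b=7); 7→8: 6 = 6; 6−1 = 5
i=4: 5 = 5 (b=8); 8→9: 5 = 5; 5−1 = 4
i=5: 4 = 4 (b=9); 9→10: 4 = 4; 4−1 = 3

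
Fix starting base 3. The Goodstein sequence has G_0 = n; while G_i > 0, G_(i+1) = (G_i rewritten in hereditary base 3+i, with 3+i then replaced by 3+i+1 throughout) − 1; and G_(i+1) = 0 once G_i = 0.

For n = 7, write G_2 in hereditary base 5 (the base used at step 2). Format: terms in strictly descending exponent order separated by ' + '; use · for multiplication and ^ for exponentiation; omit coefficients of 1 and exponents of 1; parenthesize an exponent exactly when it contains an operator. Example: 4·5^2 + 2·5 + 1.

5 + 4

G_0 = 7. HB_3(7) = 2·3 + 1. Bump = 9. G_1 = 8.
G_1 = 8. HB_4(8) = 2·4. Bump = 10. G_2 = 9.
G_2 = 9. HB_5(9) = 5 + 4. Bump = 10. G_3 = 9.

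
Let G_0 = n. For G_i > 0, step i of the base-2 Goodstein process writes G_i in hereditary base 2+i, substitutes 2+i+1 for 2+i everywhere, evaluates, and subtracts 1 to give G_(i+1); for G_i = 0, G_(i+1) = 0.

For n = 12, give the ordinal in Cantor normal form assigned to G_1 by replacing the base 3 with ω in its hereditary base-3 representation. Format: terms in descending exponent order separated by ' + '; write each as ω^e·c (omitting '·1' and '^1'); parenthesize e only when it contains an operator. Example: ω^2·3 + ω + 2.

ω^(ω + 1) + ω^2·2 + ω·2 + 2

[0] 12 ≡ 2^(2 + 1) + 2^2 (base 2). Lift 3: 108. −1: 107.
[1] 107 ≡ 3^(3 + 1) + 2·3^2 + 2·3 + 2 (base 3). Lift 4: 1066. −1: 1065.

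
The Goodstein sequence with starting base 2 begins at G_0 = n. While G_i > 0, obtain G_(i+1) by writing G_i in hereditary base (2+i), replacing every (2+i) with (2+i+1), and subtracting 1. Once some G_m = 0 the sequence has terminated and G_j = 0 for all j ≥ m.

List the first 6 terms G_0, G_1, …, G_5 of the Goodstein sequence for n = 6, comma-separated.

[0] 6 ≡ 2^2 + 2 (base 2). Lift 3: 30. −1: 29.
[1] 29 ≡ 3^3 + 2 (base 3). Lift 4: 258. −1: 257.
[2] 257 ≡ 4^4 + 1 (base 4). Lift 5: 3126. −1: 3125.
[3] 3125 ≡ 5^5 (base 5). Lift 6: 46656. −1: 46655.
[4] 46655 ≡ 5·6^5 + 5·6^4 + 5·6^3 + 5·6^2 + 5·6 + 5 (base 6). Lift 7: 98040. −1: 98039.

6, 29, 257, 3125, 46655, 98039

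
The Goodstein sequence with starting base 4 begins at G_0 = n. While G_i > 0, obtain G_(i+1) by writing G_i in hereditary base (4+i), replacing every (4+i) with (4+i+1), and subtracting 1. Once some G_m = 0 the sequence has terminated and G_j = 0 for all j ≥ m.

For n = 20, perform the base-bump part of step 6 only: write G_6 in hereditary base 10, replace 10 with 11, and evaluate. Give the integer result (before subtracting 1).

20 —HB4→ 4^2 + 4 —bump→ 5^2 + 5 = 30 —(−1)→ 29
29 —HB5→ 5^2 + 4 —bump→ 6^2 + 4 = 40 —(−1)→ 39
39 —HB6→ 6^2 + 3 —bump→ 7^2 + 3 = 52 —(−1)→ 51
51 —HB7→ 7^2 + 2 —bump→ 8^2 + 2 = 66 —(−1)→ 65
65 —HB8→ 8^2 + 1 —bump→ 9^2 + 1 = 82 —(−1)→ 81
81 —HB9→ 9^2 —bump→ 10^2 = 100 —(−1)→ 99
99 —HB10→ 9·10 + 9 —bump→ 9·11 + 9 = 108 —(−1)→ 107

108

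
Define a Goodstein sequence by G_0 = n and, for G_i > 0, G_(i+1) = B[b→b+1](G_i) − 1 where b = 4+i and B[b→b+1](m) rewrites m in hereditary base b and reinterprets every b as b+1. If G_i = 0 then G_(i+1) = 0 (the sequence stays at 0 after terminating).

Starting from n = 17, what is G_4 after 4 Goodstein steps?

43

step 0: 17 = 4^2 + 1; sub 5 for 4: 5^2 + 1; = 26; G_1 = 26−1 = 25
step 1: 25 = 5^2; sub 6 for 5: 6^2; = 36; G_2 = 36−1 = 35
step 2: 35 = 5·6 + 5; sub 7 for 6: 5·7 + 5; = 40; G_3 = 40−1 = 39
step 3: 39 = 5·7 + 4; sub 8 for 7: 5·8 + 4; = 44; G_4 = 44−1 = 43
step 4: 43 = 5·8 + 3; sub 9 for 8: 5·9 + 3; = 48; G_5 = 48−1 = 47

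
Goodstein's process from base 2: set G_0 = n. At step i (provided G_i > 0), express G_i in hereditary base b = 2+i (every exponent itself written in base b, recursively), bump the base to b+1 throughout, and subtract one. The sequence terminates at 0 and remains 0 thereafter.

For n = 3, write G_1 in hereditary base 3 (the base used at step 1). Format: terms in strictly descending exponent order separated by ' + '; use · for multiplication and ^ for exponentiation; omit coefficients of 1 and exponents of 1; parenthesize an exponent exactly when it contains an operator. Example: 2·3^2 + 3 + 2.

G_0=3  [base 2] 2 + 1  →[2↦3]→  3 + 1 = 4  −1 ⇒ G_1=3
G_1=3  [base 3] 3  →[3↦4]→  4 = 4  −1 ⇒ G_2=3

3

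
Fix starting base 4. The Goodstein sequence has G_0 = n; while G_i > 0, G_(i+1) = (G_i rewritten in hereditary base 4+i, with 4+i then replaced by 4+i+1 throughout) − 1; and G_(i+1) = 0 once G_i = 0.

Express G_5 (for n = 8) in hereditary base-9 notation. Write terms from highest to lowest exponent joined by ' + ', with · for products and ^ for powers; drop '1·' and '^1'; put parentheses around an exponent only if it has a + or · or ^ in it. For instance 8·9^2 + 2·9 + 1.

step 0: 8 = 2·4; sub 5 for 4: 2·5; = 10; G_1 = 10−1 = 9
step 1: 9 = 5 + 4; sub 6 for 5: 6 + 4; = 10; G_2 = 10−1 = 9
step 2: 9 = 6 + 3; sub 7 for 6: 7 + 3; = 10; G_3 = 10−1 = 9
step 3: 9 = 7 + 2; sub 8 for 7: 8 + 2; = 10; G_4 = 10−1 = 9
step 4: 9 = 8 + 1; sub 9 for 8: 9 + 1; = 10; G_5 = 10−1 = 9
step 5: 9 = 9; sub 10 for 9: 10; = 10; G_6 = 10−1 = 9

9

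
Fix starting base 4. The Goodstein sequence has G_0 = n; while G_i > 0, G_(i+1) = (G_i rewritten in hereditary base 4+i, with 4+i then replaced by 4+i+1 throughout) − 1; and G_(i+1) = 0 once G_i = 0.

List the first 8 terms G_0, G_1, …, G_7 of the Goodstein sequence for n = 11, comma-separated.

11, 12, 13, 14, 15, 15, 15, 15

step 0: 11 = 2·4 + 3; sub 5 for 4: 2·5 + 3; = 13; G_1 = 13−1 = 12
step 1: 12 = 2·5 + 2; sub 6 for 5: 2·6 + 2; = 14; G_2 = 14−1 = 13
step 2: 13 = 2·6 + 1; sub 7 for 6: 2·7 + 1; = 15; G_3 = 15−1 = 14
step 3: 14 = 2·7; sub 8 for 7: 2·8; = 16; G_4 = 16−1 = 15
step 4: 15 = 8 + 7; sub 9 for 8: 9 + 7; = 16; G_5 = 16−1 = 15
step 5: 15 = 9 + 6; sub 10 for 9: 10 + 6; = 16; G_6 = 16−1 = 15
step 6: 15 = 10 + 5; sub 11 for 10: 11 + 5; = 16; G_7 = 16−1 = 15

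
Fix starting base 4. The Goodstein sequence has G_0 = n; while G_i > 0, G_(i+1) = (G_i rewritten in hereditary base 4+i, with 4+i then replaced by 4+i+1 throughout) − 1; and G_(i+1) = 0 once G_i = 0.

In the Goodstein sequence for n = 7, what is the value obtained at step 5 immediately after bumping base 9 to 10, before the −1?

6

i=0: 7 = 4 + 3 (b=4); 4→5: 5 + 3 = 8; 8−1 = 7
i=1: 7 = 5 + 2 (b=5); 5→6: 6 + 2 = 8; 8−1 = 7
i=2: 7 = 6 + 1 (b=6); 6→7: 7 + 1 = 8; 8−1 = 7
i=3: 7 = 7 (b=7); 7→8: 8 = 8; 8−1 = 7
i=4: 7 = 7 (b=8); 8→9: 7 = 7; 7−1 = 6
i=5: 6 = 6 (b=9); 9→10: 6 = 6; 6−1 = 5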